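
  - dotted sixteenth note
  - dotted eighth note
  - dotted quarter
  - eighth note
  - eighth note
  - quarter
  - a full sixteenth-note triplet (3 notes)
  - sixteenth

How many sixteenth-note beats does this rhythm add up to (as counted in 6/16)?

21.5

One sixteenth-note beat = 2 thirty-second notes.
Each duration in thirty-second notes: dotted sixteenth note = 3; dotted eighth note = 6; dotted quarter = 12; eighth note = 4; eighth note = 4; quarter = 8; a full sixteenth-note triplet (3 notes) (three triplet sixteenths span one eighth) = 4; sixteenth = 2.
Adding: 3 + 6 + 12 + 4 + 4 + 8 + 4 + 2 = 43.
43 ÷ 2 = 21.5 beats.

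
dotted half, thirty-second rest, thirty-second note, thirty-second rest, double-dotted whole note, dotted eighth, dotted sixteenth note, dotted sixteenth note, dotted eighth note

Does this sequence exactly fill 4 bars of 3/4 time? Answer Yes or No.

No

One bar of 3/4 = 24 thirty-second notes, so 4 bars = 96.
Express everything in thirty-second notes: dotted half = 24; thirty-second rest = 1; thirty-second note = 1; thirty-second rest = 1; double-dotted whole note = 56; dotted eighth = 6; dotted sixteenth note = 3; dotted sixteenth note = 3; dotted eighth note = 6.
Adding: 24 + 1 + 1 + 1 + 56 + 6 + 3 + 3 + 6 = 101.
101 exceeds 96, so the answer is No.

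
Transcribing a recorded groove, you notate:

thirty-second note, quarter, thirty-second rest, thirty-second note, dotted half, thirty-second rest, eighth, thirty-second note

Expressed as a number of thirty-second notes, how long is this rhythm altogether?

41

Express everything in thirty-second notes: thirty-second note = 1; quarter = 8; thirty-second rest = 1; thirty-second note = 1; dotted half = 24; thirty-second rest = 1; eighth = 4; thirty-second note = 1.
Adding: 1 + 8 + 1 + 1 + 24 + 1 + 4 + 1 = 41 thirty-second notes.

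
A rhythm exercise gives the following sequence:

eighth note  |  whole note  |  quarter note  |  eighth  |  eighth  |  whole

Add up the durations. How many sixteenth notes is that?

42

Convert each value to sixteenth notes: eighth note = 2; whole note = 16; quarter note = 4; eighth = 2; eighth = 2; whole = 16.
Adding: 2 + 16 + 4 + 2 + 2 + 16 = 42 sixteenth notes.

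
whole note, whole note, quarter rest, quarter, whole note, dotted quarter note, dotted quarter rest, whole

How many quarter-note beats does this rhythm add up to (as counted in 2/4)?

21

One quarter-note beat = 2 eighth notes.
In eighth notes: whole note = 8; whole note = 8; quarter rest = 2; quarter = 2; whole note = 8; dotted quarter note = 3; dotted quarter rest = 3; whole = 8.
Altogether 8 + 8 + 2 + 2 + 8 + 3 + 3 + 8 = 42.
42 ÷ 2 = 21 beats.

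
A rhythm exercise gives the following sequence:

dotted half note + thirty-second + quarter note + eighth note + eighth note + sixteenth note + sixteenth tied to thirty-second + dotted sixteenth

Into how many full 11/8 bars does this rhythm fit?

1

One bar of 11/8 = 44 thirty-second notes.
Express everything in thirty-second notes: dotted half note = 24; thirty-second = 1; quarter note = 8; eighth note = 4; eighth note = 4; sixteenth note = 2; sixteenth tied to thirty-second (sixteenth + thirty-second) = 3; dotted sixteenth = 3.
Total: 24 + 1 + 8 + 4 + 4 + 2 + 3 + 3 = 49.
49 ÷ 44 = 1 complete bar with 5 left over.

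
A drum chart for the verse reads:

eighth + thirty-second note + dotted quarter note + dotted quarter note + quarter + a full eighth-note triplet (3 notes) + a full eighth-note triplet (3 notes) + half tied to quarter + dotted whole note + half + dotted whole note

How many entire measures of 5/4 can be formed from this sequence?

4

One bar of 5/4 = 40 thirty-second notes.
Working in thirty-second notes: eighth = 4; thirty-second note = 1; dotted quarter note = 12; dotted quarter note = 12; quarter = 8; a full eighth-note triplet (3 notes) (three triplet eighths span one quarter) = 8; a full eighth-note triplet (3 notes) (three triplet eighths span one quarter) = 8; half tied to quarter (half + quarter) = 24; dotted whole note = 48; half = 16; dotted whole note = 48.
Sum: 4 + 1 + 12 + 12 + 8 + 8 + 8 + 24 + 48 + 16 + 48 = 189.
189 ÷ 40 = 4 complete bars with 29 left over.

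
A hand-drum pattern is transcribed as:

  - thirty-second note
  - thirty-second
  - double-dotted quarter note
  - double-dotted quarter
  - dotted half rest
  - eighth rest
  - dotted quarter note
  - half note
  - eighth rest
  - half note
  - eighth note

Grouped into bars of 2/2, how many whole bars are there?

One bar of 2/2 = 32 thirty-second notes.
In thirty-second notes: thirty-second note = 1; thirty-second = 1; double-dotted quarter note = 14; double-dotted quarter = 14; dotted half rest = 24; eighth rest = 4; dotted quarter note = 12; half note = 16; eighth rest = 4; half note = 16; eighth note = 4.
Adding: 1 + 1 + 14 + 14 + 24 + 4 + 12 + 16 + 4 + 16 + 4 = 110.
110 ÷ 32 = 3 complete bars with 14 left over.

3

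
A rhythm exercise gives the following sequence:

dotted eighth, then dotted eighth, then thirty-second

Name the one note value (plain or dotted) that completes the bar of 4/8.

dotted sixteenth note

The bar of 4/8 = 16 thirty-second notes.
Express everything in thirty-second notes: dotted eighth = 6; dotted eighth = 6; thirty-second = 1.
Altogether 6 + 6 + 1 = 13.
Remaining: 16 − 13 = 3 thirty-second notes, which is a dotted sixteenth note.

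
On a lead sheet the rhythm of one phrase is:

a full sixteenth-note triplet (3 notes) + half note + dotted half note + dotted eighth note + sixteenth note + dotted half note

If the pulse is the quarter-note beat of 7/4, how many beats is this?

9.5

One quarter-note beat = 4 sixteenth notes.
In sixteenth notes: a full sixteenth-note triplet (3 notes) (three triplet sixteenths span one eighth) = 2; half note = 8; dotted half note = 12; dotted eighth note = 3; sixteenth note = 1; dotted half note = 12.
Sum: 2 + 8 + 12 + 3 + 1 + 12 = 38.
38 ÷ 4 = 9.5 beats.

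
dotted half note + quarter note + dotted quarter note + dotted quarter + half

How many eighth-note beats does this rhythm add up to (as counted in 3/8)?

18

One eighth-note beat = 2 sixteenth notes.
In sixteenth notes: dotted half note = 12; quarter note = 4; dotted quarter note = 6; dotted quarter = 6; half = 8.
Total: 12 + 4 + 6 + 6 + 8 = 36.
36 ÷ 2 = 18 beats.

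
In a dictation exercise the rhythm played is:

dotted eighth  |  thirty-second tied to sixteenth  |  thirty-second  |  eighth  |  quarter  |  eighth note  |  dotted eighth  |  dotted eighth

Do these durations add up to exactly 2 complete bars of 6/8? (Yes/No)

No

One bar of 6/8 = 24 thirty-second notes, so 2 bars = 48.
Convert each value to thirty-second notes: dotted eighth = 6; thirty-second tied to sixteenth (thirty-second + sixteenth) = 3; thirty-second = 1; eighth = 4; quarter = 8; eighth note = 4; dotted eighth = 6; dotted eighth = 6.
Sum: 6 + 3 + 1 + 4 + 8 + 4 + 6 + 6 = 38.
38 falls short of 48, so the answer is No.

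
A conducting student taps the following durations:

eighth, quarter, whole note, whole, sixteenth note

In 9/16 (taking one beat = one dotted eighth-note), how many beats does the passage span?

One dotted eighth-note beat = 3 sixteenth notes.
Express everything in sixteenth notes: eighth = 2; quarter = 4; whole note = 16; whole = 16; sixteenth note = 1.
Sum: 2 + 4 + 16 + 16 + 1 = 39.
39 ÷ 3 = 13 beats.

13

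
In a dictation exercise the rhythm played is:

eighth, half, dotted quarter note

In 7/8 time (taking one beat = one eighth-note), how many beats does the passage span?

One eighth-note beat = 2 sixteenth notes.
Working in sixteenth notes: eighth = 2; half = 8; dotted quarter note = 6.
Sum: 2 + 8 + 6 = 16.
16 ÷ 2 = 8 beats.

8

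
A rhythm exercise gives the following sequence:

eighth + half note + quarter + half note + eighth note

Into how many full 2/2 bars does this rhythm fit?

One bar of 2/2 = 8 eighth notes.
Express everything in eighth notes: eighth = 1; half note = 4; quarter = 2; half note = 4; eighth note = 1.
Adding: 1 + 4 + 2 + 4 + 1 = 12.
12 ÷ 8 = 1 complete bar with 4 left over.

1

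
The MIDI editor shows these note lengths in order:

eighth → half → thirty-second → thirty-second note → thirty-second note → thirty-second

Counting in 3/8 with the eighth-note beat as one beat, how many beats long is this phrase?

6

One eighth-note beat = 4 thirty-second notes.
Each duration in thirty-second notes: eighth = 4; half = 16; thirty-second = 1; thirty-second note = 1; thirty-second note = 1; thirty-second = 1.
Altogether 4 + 16 + 1 + 1 + 1 + 1 = 24.
24 ÷ 4 = 6 beats.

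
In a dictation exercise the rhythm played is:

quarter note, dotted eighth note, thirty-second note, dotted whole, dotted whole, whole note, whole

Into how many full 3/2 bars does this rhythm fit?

3

One bar of 3/2 = 48 thirty-second notes.
Express everything in thirty-second notes: quarter note = 8; dotted eighth note = 6; thirty-second note = 1; dotted whole = 48; dotted whole = 48; whole note = 32; whole = 32.
Total: 8 + 6 + 1 + 48 + 48 + 32 + 32 = 175.
175 ÷ 48 = 3 complete bars with 31 left over.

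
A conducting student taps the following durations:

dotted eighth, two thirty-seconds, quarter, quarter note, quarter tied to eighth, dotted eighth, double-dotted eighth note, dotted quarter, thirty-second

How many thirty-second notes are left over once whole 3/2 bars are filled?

One bar of 3/2 = 48 thirty-second notes.
Each duration in thirty-second notes: dotted eighth = 6; thirty-second = 1; thirty-second = 1; quarter = 8; quarter note = 8; quarter tied to eighth (quarter + eighth) = 12; dotted eighth = 6; double-dotted eighth note = 7; dotted quarter = 12; thirty-second = 1.
Total: 6 + 1 + 1 + 8 + 8 + 12 + 6 + 7 + 12 + 1 = 62.
62 ÷ 48 = 1 complete bar with 14 thirty-second notes remaining.

14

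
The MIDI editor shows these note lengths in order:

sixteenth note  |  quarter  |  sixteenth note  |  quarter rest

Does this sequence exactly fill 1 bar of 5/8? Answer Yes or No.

One bar of 5/8 = 10 sixteenth notes.
Working in sixteenth notes: sixteenth note = 1; quarter = 4; sixteenth note = 1; quarter rest = 4.
Sum: 1 + 4 + 1 + 4 = 10.
10 equals 10, so the answer is Yes.

Yes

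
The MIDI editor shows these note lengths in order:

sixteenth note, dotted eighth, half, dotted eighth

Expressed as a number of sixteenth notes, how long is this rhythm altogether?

In sixteenth notes: sixteenth note = 1; dotted eighth = 3; half = 8; dotted eighth = 3.
Adding: 1 + 3 + 8 + 3 = 15 sixteenth notes.

15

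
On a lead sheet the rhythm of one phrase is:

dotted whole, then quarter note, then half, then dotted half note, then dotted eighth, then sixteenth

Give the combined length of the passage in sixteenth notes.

52

Convert each value to sixteenth notes: dotted whole = 24; quarter note = 4; half = 8; dotted half note = 12; dotted eighth = 3; sixteenth = 1.
Adding: 24 + 4 + 8 + 12 + 3 + 1 = 52 sixteenth notes.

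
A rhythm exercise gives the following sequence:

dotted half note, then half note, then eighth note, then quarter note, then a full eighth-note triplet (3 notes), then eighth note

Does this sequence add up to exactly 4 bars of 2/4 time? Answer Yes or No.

One bar of 2/4 = 4 eighth notes, so 4 bars = 16.
Working in eighth notes: dotted half note = 6; half note = 4; eighth note = 1; quarter note = 2; a full eighth-note triplet (3 notes) (three triplet eighths span one quarter) = 2; eighth note = 1.
Adding: 6 + 4 + 1 + 2 + 2 + 1 = 16.
16 equals 16, so the answer is Yes.

Yes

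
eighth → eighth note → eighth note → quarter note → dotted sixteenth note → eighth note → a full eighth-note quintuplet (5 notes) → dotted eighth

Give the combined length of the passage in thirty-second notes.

49

Express everything in thirty-second notes: eighth = 4; eighth note = 4; eighth note = 4; quarter note = 8; dotted sixteenth note = 3; eighth note = 4; a full eighth-note quintuplet (5 notes) (five quintuplet eighths span one half) = 16; dotted eighth = 6.
Adding: 4 + 4 + 4 + 8 + 3 + 4 + 16 + 6 = 49 thirty-second notes.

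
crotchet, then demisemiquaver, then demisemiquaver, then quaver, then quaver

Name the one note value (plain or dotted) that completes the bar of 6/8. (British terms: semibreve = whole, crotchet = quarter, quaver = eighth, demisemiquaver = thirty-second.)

dotted eighth note

The bar of 6/8 = 24 thirty-second notes.
Express everything in thirty-second notes: crotchet = 8; demisemiquaver = 1; demisemiquaver = 1; quaver = 4; quaver = 4.
Total: 8 + 1 + 1 + 4 + 4 = 18.
Remaining: 24 − 18 = 6 thirty-second notes, which is a dotted eighth note.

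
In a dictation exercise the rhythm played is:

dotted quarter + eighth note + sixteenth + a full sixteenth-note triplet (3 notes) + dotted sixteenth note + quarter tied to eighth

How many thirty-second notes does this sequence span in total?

Each duration in thirty-second notes: dotted quarter = 12; eighth note = 4; sixteenth = 2; a full sixteenth-note triplet (3 notes) (three triplet sixteenths span one eighth) = 4; dotted sixteenth note = 3; quarter tied to eighth (quarter + eighth) = 12.
Altogether 12 + 4 + 2 + 4 + 3 + 12 = 37 thirty-second notes.

37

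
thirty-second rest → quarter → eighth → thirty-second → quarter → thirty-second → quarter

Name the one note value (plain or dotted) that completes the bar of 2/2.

The bar of 2/2 = 32 thirty-second notes.
Working in thirty-second notes: thirty-second rest = 1; quarter = 8; eighth = 4; thirty-second = 1; quarter = 8; thirty-second = 1; quarter = 8.
Sum: 1 + 8 + 4 + 1 + 8 + 1 + 8 = 31.
Remaining: 32 − 31 = 1 thirty-second note, which is a thirty-second note.

thirty-second note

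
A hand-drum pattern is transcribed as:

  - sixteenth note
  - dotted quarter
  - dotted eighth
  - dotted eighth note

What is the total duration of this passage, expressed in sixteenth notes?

Convert each value to sixteenth notes: sixteenth note = 1; dotted quarter = 6; dotted eighth = 3; dotted eighth note = 3.
Altogether 1 + 6 + 3 + 3 = 13 sixteenth notes.

13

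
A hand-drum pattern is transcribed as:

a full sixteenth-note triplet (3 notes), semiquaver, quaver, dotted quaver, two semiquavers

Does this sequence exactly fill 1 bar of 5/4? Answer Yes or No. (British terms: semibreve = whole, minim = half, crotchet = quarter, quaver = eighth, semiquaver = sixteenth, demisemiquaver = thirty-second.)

No

One bar of 5/4 = 20 sixteenth notes.
Each duration in sixteenth notes: a full sixteenth-note triplet (3 notes) (three triplet sixteenths span one eighth) = 2; semiquaver = 1; quaver = 2; dotted quaver = 3; semiquaver = 1; semiquaver = 1.
Sum: 2 + 1 + 2 + 3 + 1 + 1 = 10.
10 falls short of 20, so the answer is No.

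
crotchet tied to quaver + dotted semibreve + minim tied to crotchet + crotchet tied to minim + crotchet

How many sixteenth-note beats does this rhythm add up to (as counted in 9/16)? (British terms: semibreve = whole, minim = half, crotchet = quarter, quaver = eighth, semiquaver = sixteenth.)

One sixteenth-note beat = 2 thirty-second notes.
Working in thirty-second notes: crotchet tied to quaver (crotchet + quaver) = 12; dotted semibreve = 48; minim tied to crotchet (minim + crotchet) = 24; crotchet tied to minim (crotchet + minim) = 24; crotchet = 8.
Altogether 12 + 48 + 24 + 24 + 8 = 116.
116 ÷ 2 = 58 beats.

58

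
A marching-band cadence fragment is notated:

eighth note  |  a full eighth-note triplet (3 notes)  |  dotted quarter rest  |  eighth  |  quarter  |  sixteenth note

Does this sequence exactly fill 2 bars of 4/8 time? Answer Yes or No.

One bar of 4/8 = 8 sixteenth notes, so 2 bars = 16.
In sixteenth notes: eighth note = 2; a full eighth-note triplet (3 notes) (three triplet eighths span one quarter) = 4; dotted quarter rest = 6; eighth = 2; quarter = 4; sixteenth note = 1.
Total: 2 + 4 + 6 + 2 + 4 + 1 = 19.
19 exceeds 16, so the answer is No.

No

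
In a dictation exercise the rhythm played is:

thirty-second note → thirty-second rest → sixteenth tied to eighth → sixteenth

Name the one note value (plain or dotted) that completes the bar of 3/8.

sixteenth note

The bar of 3/8 = 12 thirty-second notes.
Express everything in thirty-second notes: thirty-second note = 1; thirty-second rest = 1; sixteenth tied to eighth (sixteenth + eighth) = 6; sixteenth = 2.
Adding: 1 + 1 + 6 + 2 = 10.
Remaining: 12 − 10 = 2 thirty-second notes, which is a sixteenth note.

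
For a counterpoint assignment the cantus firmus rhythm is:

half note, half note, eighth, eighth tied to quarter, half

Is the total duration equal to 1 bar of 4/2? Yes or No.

Yes

One bar of 4/2 = 16 eighth notes.
Each duration in eighth notes: half note = 4; half note = 4; eighth = 1; eighth tied to quarter (eighth + quarter) = 3; half = 4.
Sum: 4 + 4 + 1 + 3 + 4 = 16.
16 equals 16, so the answer is Yes.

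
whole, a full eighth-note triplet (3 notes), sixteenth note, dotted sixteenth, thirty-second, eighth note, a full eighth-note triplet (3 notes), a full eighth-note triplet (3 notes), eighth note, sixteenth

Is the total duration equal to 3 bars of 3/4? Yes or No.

One bar of 3/4 = 24 thirty-second notes, so 3 bars = 72.
Each duration in thirty-second notes: whole = 32; a full eighth-note triplet (3 notes) (three triplet eighths span one quarter) = 8; sixteenth note = 2; dotted sixteenth = 3; thirty-second = 1; eighth note = 4; a full eighth-note triplet (3 notes) (three triplet eighths span one quarter) = 8; a full eighth-note triplet (3 notes) (three triplet eighths span one quarter) = 8; eighth note = 4; sixteenth = 2.
Altogether 32 + 8 + 2 + 3 + 1 + 4 + 8 + 8 + 4 + 2 = 72.
72 equals 72, so the answer is Yes.

Yes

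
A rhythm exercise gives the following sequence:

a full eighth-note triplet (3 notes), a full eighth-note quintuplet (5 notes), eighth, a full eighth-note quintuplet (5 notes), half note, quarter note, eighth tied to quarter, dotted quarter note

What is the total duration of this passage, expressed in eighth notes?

Working in eighth notes: a full eighth-note triplet (3 notes) (three triplet eighths span one quarter) = 2; a full eighth-note quintuplet (5 notes) (five quintuplet eighths span one half) = 4; eighth = 1; a full eighth-note quintuplet (5 notes) (five quintuplet eighths span one half) = 4; half note = 4; quarter note = 2; eighth tied to quarter (eighth + quarter) = 3; dotted quarter note = 3.
Altogether 2 + 4 + 1 + 4 + 4 + 2 + 3 + 3 = 23 eighth notes.

23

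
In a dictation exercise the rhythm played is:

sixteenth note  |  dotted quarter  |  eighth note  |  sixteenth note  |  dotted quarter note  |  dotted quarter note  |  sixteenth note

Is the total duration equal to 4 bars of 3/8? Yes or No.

One bar of 3/8 = 6 sixteenth notes, so 4 bars = 24.
Each duration in sixteenth notes: sixteenth note = 1; dotted quarter = 6; eighth note = 2; sixteenth note = 1; dotted quarter note = 6; dotted quarter note = 6; sixteenth note = 1.
Altogether 1 + 6 + 2 + 1 + 6 + 6 + 1 = 23.
23 falls short of 24, so the answer is No.

No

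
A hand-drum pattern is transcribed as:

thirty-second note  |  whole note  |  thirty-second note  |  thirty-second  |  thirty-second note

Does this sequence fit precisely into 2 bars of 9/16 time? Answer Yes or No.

One bar of 9/16 = 18 thirty-second notes, so 2 bars = 36.
Each duration in thirty-second notes: thirty-second note = 1; whole note = 32; thirty-second note = 1; thirty-second = 1; thirty-second note = 1.
Adding: 1 + 32 + 1 + 1 + 1 = 36.
36 equals 36, so the answer is Yes.

Yes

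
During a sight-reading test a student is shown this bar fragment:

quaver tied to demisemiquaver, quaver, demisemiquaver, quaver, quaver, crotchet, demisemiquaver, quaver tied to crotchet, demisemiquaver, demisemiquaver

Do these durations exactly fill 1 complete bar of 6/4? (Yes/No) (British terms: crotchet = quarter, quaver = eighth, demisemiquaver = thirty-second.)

One bar of 6/4 = 48 thirty-second notes.
Express everything in thirty-second notes: quaver tied to demisemiquaver (quaver + demisemiquaver) = 5; quaver = 4; demisemiquaver = 1; quaver = 4; quaver = 4; crotchet = 8; demisemiquaver = 1; quaver tied to crotchet (quaver + crotchet) = 12; demisemiquaver = 1; demisemiquaver = 1.
Altogether 5 + 4 + 1 + 4 + 4 + 8 + 1 + 12 + 1 + 1 = 41.
41 falls short of 48, so the answer is No.

No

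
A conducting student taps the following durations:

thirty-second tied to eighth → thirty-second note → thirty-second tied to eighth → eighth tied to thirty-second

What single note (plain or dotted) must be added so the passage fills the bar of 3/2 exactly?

whole note

The bar of 3/2 = 48 thirty-second notes.
Express everything in thirty-second notes: thirty-second tied to eighth (thirty-second + eighth) = 5; thirty-second note = 1; thirty-second tied to eighth (thirty-second + eighth) = 5; eighth tied to thirty-second (eighth + thirty-second) = 5.
Total: 5 + 1 + 5 + 5 = 16.
Remaining: 48 − 16 = 32 thirty-second notes, which is a whole note.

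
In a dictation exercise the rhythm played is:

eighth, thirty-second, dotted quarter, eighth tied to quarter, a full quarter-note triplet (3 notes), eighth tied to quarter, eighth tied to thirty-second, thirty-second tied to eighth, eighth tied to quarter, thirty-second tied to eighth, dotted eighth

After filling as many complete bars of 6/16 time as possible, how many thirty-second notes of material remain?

One bar of 6/16 = 12 thirty-second notes.
Convert each value to thirty-second notes: eighth = 4; thirty-second = 1; dotted quarter = 12; eighth tied to quarter (eighth + quarter) = 12; a full quarter-note triplet (3 notes) (three triplet quarters span one half) = 16; eighth tied to quarter (eighth + quarter) = 12; eighth tied to thirty-second (eighth + thirty-second) = 5; thirty-second tied to eighth (thirty-second + eighth) = 5; eighth tied to quarter (eighth + quarter) = 12; thirty-second tied to eighth (thirty-second + eighth) = 5; dotted eighth = 6.
Altogether 4 + 1 + 12 + 12 + 16 + 12 + 5 + 5 + 12 + 5 + 6 = 90.
90 ÷ 12 = 7 complete bars with 6 thirty-second notes remaining.

6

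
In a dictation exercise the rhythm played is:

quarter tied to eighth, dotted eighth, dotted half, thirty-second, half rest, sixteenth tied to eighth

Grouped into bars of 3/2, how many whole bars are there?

One bar of 3/2 = 48 thirty-second notes.
In thirty-second notes: quarter tied to eighth (quarter + eighth) = 12; dotted eighth = 6; dotted half = 24; thirty-second = 1; half rest = 16; sixteenth tied to eighth (sixteenth + eighth) = 6.
Adding: 12 + 6 + 24 + 1 + 16 + 6 = 65.
65 ÷ 48 = 1 complete bar with 17 left over.

1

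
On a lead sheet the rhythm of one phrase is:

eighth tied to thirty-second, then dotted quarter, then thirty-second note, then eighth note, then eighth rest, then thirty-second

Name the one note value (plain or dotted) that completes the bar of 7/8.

The bar of 7/8 = 28 thirty-second notes.
In thirty-second notes: eighth tied to thirty-second (eighth + thirty-second) = 5; dotted quarter = 12; thirty-second note = 1; eighth note = 4; eighth rest = 4; thirty-second = 1.
Sum: 5 + 12 + 1 + 4 + 4 + 1 = 27.
Remaining: 28 − 27 = 1 thirty-second note, which is a thirty-second note.

thirty-second note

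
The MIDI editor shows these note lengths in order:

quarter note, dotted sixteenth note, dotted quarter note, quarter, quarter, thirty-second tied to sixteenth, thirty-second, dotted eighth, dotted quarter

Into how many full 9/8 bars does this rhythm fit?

One bar of 9/8 = 36 thirty-second notes.
Working in thirty-second notes: quarter note = 8; dotted sixteenth note = 3; dotted quarter note = 12; quarter = 8; quarter = 8; thirty-second tied to sixteenth (thirty-second + sixteenth) = 3; thirty-second = 1; dotted eighth = 6; dotted quarter = 12.
Adding: 8 + 3 + 12 + 8 + 8 + 3 + 1 + 6 + 12 = 61.
61 ÷ 36 = 1 complete bar with 25 left over.

1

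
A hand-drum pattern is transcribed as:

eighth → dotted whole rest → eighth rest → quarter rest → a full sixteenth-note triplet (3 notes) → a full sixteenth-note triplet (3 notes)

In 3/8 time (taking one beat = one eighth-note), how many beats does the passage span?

18

One eighth-note beat = 2 sixteenth notes.
In sixteenth notes: eighth = 2; dotted whole rest = 24; eighth rest = 2; quarter rest = 4; a full sixteenth-note triplet (3 notes) (three triplet sixteenths span one eighth) = 2; a full sixteenth-note triplet (3 notes) (three triplet sixteenths span one eighth) = 2.
Total: 2 + 24 + 2 + 4 + 2 + 2 = 36.
36 ÷ 2 = 18 beats.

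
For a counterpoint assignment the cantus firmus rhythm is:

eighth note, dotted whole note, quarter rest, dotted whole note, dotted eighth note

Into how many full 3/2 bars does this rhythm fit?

2

One bar of 3/2 = 24 sixteenth notes.
Working in sixteenth notes: eighth note = 2; dotted whole note = 24; quarter rest = 4; dotted whole note = 24; dotted eighth note = 3.
Total: 2 + 24 + 4 + 24 + 3 = 57.
57 ÷ 24 = 2 complete bars with 9 left over.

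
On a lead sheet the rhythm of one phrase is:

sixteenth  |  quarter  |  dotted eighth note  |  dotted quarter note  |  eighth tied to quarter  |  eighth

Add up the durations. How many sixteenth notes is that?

22

Convert each value to sixteenth notes: sixteenth = 1; quarter = 4; dotted eighth note = 3; dotted quarter note = 6; eighth tied to quarter (eighth + quarter) = 6; eighth = 2.
Sum: 1 + 4 + 3 + 6 + 6 + 2 = 22 sixteenth notes.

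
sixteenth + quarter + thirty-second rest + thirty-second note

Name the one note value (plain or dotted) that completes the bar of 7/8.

The bar of 7/8 = 28 thirty-second notes.
Each duration in thirty-second notes: sixteenth = 2; quarter = 8; thirty-second rest = 1; thirty-second note = 1.
Total: 2 + 8 + 1 + 1 = 12.
Remaining: 28 − 12 = 16 thirty-second notes, which is a half note.

half note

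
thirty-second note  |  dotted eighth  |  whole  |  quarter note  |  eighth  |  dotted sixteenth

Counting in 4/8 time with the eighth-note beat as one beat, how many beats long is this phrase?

One eighth-note beat = 4 thirty-second notes.
In thirty-second notes: thirty-second note = 1; dotted eighth = 6; whole = 32; quarter note = 8; eighth = 4; dotted sixteenth = 3.
Total: 1 + 6 + 32 + 8 + 4 + 3 = 54.
54 ÷ 4 = 13.5 beats.

13.5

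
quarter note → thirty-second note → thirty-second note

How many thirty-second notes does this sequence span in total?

10

Working in thirty-second notes: quarter note = 8; thirty-second note = 1; thirty-second note = 1.
Altogether 8 + 1 + 1 = 10 thirty-second notes.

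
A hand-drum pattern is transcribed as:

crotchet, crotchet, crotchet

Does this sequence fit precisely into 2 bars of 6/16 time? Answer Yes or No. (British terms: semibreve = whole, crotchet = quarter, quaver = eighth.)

Yes

One bar of 6/16 = 3 eighth notes, so 2 bars = 6.
In eighth notes: crotchet = 2; crotchet = 2; crotchet = 2.
Sum: 2 + 2 + 2 = 6.
6 equals 6, so the answer is Yes.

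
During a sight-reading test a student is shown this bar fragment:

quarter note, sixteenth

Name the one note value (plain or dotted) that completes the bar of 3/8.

sixteenth note

The bar of 3/8 = 6 sixteenth notes.
Convert each value to sixteenth notes: quarter note = 4; sixteenth = 1.
Sum: 4 + 1 = 5.
Remaining: 6 − 5 = 1 sixteenth note, which is a sixteenth note.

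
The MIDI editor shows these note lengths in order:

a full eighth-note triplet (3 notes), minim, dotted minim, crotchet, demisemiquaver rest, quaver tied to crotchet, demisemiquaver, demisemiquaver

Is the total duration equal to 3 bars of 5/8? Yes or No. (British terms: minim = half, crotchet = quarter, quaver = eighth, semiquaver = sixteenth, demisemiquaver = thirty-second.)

One bar of 5/8 = 20 thirty-second notes, so 3 bars = 60.
In thirty-second notes: a full eighth-note triplet (3 notes) (three triplet eighths span one quarter) = 8; minim = 16; dotted minim = 24; crotchet = 8; demisemiquaver rest = 1; quaver tied to crotchet (quaver + crotchet) = 12; demisemiquaver = 1; demisemiquaver = 1.
Adding: 8 + 16 + 24 + 8 + 1 + 12 + 1 + 1 = 71.
71 exceeds 60, so the answer is No.

No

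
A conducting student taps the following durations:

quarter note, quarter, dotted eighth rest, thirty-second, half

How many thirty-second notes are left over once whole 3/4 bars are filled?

One bar of 3/4 = 24 thirty-second notes.
Express everything in thirty-second notes: quarter note = 8; quarter = 8; dotted eighth rest = 6; thirty-second = 1; half = 16.
Sum: 8 + 8 + 6 + 1 + 16 = 39.
39 ÷ 24 = 1 complete bar with 15 thirty-second notes remaining.

15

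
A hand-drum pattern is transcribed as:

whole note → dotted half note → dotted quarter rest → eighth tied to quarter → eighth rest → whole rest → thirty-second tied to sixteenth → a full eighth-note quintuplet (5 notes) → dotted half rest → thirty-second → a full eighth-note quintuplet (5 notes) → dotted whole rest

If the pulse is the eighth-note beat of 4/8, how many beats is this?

One eighth-note beat = 4 thirty-second notes.
Express everything in thirty-second notes: whole note = 32; dotted half note = 24; dotted quarter rest = 12; eighth tied to quarter (eighth + quarter) = 12; eighth rest = 4; whole rest = 32; thirty-second tied to sixteenth (thirty-second + sixteenth) = 3; a full eighth-note quintuplet (5 notes) (five quintuplet eighths span one half) = 16; dotted half rest = 24; thirty-second = 1; a full eighth-note quintuplet (5 notes) (five quintuplet eighths span one half) = 16; dotted whole rest = 48.
Adding: 32 + 24 + 12 + 12 + 4 + 32 + 3 + 16 + 24 + 1 + 16 + 48 = 224.
224 ÷ 4 = 56 beats.

56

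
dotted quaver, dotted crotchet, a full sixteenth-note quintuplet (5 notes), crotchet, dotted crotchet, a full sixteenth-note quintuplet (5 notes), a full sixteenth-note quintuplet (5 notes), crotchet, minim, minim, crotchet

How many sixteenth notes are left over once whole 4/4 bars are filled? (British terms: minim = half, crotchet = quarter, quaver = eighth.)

One bar of 4/4 = 16 sixteenth notes.
In sixteenth notes: dotted quaver = 3; dotted crotchet = 6; a full sixteenth-note quintuplet (5 notes) (five quintuplet sixteenths span one quarter) = 4; crotchet = 4; dotted crotchet = 6; a full sixteenth-note quintuplet (5 notes) (five quintuplet sixteenths span one quarter) = 4; a full sixteenth-note quintuplet (5 notes) (five quintuplet sixteenths span one quarter) = 4; crotchet = 4; minim = 8; minim = 8; crotchet = 4.
Adding: 3 + 6 + 4 + 4 + 6 + 4 + 4 + 4 + 8 + 8 + 4 = 55.
55 ÷ 16 = 3 complete bars with 7 sixteenth notes remaining.

7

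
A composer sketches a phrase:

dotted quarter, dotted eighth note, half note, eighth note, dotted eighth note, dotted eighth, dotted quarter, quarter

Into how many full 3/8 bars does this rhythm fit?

5

One bar of 3/8 = 6 sixteenth notes.
Express everything in sixteenth notes: dotted quarter = 6; dotted eighth note = 3; half note = 8; eighth note = 2; dotted eighth note = 3; dotted eighth = 3; dotted quarter = 6; quarter = 4.
Adding: 6 + 3 + 8 + 2 + 3 + 3 + 6 + 4 = 35.
35 ÷ 6 = 5 complete bars with 5 left over.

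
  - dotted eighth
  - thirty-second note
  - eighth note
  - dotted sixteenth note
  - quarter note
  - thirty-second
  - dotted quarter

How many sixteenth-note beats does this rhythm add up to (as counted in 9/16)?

One sixteenth-note beat = 2 thirty-second notes.
Working in thirty-second notes: dotted eighth = 6; thirty-second note = 1; eighth note = 4; dotted sixteenth note = 3; quarter note = 8; thirty-second = 1; dotted quarter = 12.
Total: 6 + 1 + 4 + 3 + 8 + 1 + 12 = 35.
35 ÷ 2 = 17.5 beats.

17.5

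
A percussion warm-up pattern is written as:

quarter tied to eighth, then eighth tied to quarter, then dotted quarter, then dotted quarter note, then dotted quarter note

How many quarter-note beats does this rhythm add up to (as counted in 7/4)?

7.5

One quarter-note beat = 2 eighth notes.
In eighth notes: quarter tied to eighth (quarter + eighth) = 3; eighth tied to quarter (eighth + quarter) = 3; dotted quarter = 3; dotted quarter note = 3; dotted quarter note = 3.
Total: 3 + 3 + 3 + 3 + 3 = 15.
15 ÷ 2 = 7.5 beats.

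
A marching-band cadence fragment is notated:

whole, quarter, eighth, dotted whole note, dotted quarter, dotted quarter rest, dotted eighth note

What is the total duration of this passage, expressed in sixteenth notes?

Working in sixteenth notes: whole = 16; quarter = 4; eighth = 2; dotted whole note = 24; dotted quarter = 6; dotted quarter rest = 6; dotted eighth note = 3.
Altogether 16 + 4 + 2 + 24 + 6 + 6 + 3 = 61 sixteenth notes.

61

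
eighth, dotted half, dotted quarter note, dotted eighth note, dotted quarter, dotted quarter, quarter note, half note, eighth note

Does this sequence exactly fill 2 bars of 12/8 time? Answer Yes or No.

One bar of 12/8 = 24 sixteenth notes, so 2 bars = 48.
Each duration in sixteenth notes: eighth = 2; dotted half = 12; dotted quarter note = 6; dotted eighth note = 3; dotted quarter = 6; dotted quarter = 6; quarter note = 4; half note = 8; eighth note = 2.
Sum: 2 + 12 + 6 + 3 + 6 + 6 + 4 + 8 + 2 = 49.
49 exceeds 48, so the answer is No.

No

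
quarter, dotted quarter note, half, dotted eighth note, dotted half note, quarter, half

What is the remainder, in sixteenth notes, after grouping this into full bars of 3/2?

One bar of 3/2 = 24 sixteenth notes.
Convert each value to sixteenth notes: quarter = 4; dotted quarter note = 6; half = 8; dotted eighth note = 3; dotted half note = 12; quarter = 4; half = 8.
Adding: 4 + 6 + 8 + 3 + 12 + 4 + 8 = 45.
45 ÷ 24 = 1 complete bar with 21 sixteenth notes remaining.

21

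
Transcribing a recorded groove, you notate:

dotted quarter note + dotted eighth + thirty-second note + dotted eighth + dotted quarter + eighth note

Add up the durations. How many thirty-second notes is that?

Convert each value to thirty-second notes: dotted quarter note = 12; dotted eighth = 6; thirty-second note = 1; dotted eighth = 6; dotted quarter = 12; eighth note = 4.
Altogether 12 + 6 + 1 + 6 + 12 + 4 = 41 thirty-second notes.

41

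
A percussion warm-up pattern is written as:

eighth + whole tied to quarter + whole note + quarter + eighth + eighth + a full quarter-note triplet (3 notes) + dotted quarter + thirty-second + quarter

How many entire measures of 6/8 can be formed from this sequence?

5

One bar of 6/8 = 24 thirty-second notes.
Working in thirty-second notes: eighth = 4; whole tied to quarter (whole + quarter) = 40; whole note = 32; quarter = 8; eighth = 4; eighth = 4; a full quarter-note triplet (3 notes) (three triplet quarters span one half) = 16; dotted quarter = 12; thirty-second = 1; quarter = 8.
Total: 4 + 40 + 32 + 8 + 4 + 4 + 16 + 12 + 1 + 8 = 129.
129 ÷ 24 = 5 complete bars with 9 left over.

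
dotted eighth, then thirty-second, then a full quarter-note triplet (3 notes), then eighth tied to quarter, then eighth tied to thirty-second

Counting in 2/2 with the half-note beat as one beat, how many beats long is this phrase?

2.5

One half-note beat = 16 thirty-second notes.
In thirty-second notes: dotted eighth = 6; thirty-second = 1; a full quarter-note triplet (3 notes) (three triplet quarters span one half) = 16; eighth tied to quarter (eighth + quarter) = 12; eighth tied to thirty-second (eighth + thirty-second) = 5.
Altogether 6 + 1 + 16 + 12 + 5 = 40.
40 ÷ 16 = 2.5 beats.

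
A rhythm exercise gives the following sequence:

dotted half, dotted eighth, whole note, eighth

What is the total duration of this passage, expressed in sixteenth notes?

33

Convert each value to sixteenth notes: dotted half = 12; dotted eighth = 3; whole note = 16; eighth = 2.
Sum: 12 + 3 + 16 + 2 = 33 sixteenth notes.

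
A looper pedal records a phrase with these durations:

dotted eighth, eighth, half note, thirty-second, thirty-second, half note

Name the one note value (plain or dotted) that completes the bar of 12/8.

eighth note

The bar of 12/8 = 48 thirty-second notes.
Express everything in thirty-second notes: dotted eighth = 6; eighth = 4; half note = 16; thirty-second = 1; thirty-second = 1; half note = 16.
Altogether 6 + 4 + 16 + 1 + 1 + 16 = 44.
Remaining: 48 − 44 = 4 thirty-second notes, which is a eighth note.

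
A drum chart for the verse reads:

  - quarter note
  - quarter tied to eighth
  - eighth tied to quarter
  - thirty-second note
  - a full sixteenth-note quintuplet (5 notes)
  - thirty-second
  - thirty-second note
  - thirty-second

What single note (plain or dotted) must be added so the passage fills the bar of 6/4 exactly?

eighth note

The bar of 6/4 = 48 thirty-second notes.
Express everything in thirty-second notes: quarter note = 8; quarter tied to eighth (quarter + eighth) = 12; eighth tied to quarter (eighth + quarter) = 12; thirty-second note = 1; a full sixteenth-note quintuplet (5 notes) (five quintuplet sixteenths span one quarter) = 8; thirty-second = 1; thirty-second note = 1; thirty-second = 1.
Total: 8 + 12 + 12 + 1 + 8 + 1 + 1 + 1 = 44.
Remaining: 48 − 44 = 4 thirty-second notes, which is a eighth note.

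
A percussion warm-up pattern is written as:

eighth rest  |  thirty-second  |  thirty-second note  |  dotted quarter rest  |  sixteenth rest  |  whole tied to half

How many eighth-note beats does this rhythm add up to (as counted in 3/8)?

17

One eighth-note beat = 4 thirty-second notes.
In thirty-second notes: eighth rest = 4; thirty-second = 1; thirty-second note = 1; dotted quarter rest = 12; sixteenth rest = 2; whole tied to half (whole + half) = 48.
Total: 4 + 1 + 1 + 12 + 2 + 48 = 68.
68 ÷ 4 = 17 beats.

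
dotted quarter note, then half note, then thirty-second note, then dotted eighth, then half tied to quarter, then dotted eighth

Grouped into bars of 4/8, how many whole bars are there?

4

One bar of 4/8 = 16 thirty-second notes.
Convert each value to thirty-second notes: dotted quarter note = 12; half note = 16; thirty-second note = 1; dotted eighth = 6; half tied to quarter (half + quarter) = 24; dotted eighth = 6.
Altogether 12 + 16 + 1 + 6 + 24 + 6 = 65.
65 ÷ 16 = 4 complete bars with 1 left over.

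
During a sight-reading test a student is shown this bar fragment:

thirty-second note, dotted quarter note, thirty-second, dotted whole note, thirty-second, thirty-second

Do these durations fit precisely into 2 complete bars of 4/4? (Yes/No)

Yes

One bar of 4/4 = 32 thirty-second notes, so 2 bars = 64.
Convert each value to thirty-second notes: thirty-second note = 1; dotted quarter note = 12; thirty-second = 1; dotted whole note = 48; thirty-second = 1; thirty-second = 1.
Total: 1 + 12 + 1 + 48 + 1 + 1 = 64.
64 equals 64, so the answer is Yes.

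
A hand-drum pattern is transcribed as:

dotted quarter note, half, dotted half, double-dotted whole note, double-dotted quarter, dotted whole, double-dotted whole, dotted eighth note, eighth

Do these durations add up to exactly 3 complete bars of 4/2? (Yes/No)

One bar of 4/2 = 32 sixteenth notes, so 3 bars = 96.
Working in sixteenth notes: dotted quarter note = 6; half = 8; dotted half = 12; double-dotted whole note = 28; double-dotted quarter = 7; dotted whole = 24; double-dotted whole = 28; dotted eighth note = 3; eighth = 2.
Adding: 6 + 8 + 12 + 28 + 7 + 24 + 28 + 3 + 2 = 118.
118 exceeds 96, so the answer is No.

No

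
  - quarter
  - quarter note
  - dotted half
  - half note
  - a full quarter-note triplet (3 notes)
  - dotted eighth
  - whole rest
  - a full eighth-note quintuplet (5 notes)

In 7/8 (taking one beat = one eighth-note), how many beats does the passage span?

One eighth-note beat = 2 sixteenth notes.
Convert each value to sixteenth notes: quarter = 4; quarter note = 4; dotted half = 12; half note = 8; a full quarter-note triplet (3 notes) (three triplet quarters span one half) = 8; dotted eighth = 3; whole rest = 16; a full eighth-note quintuplet (5 notes) (five quintuplet eighths span one half) = 8.
Total: 4 + 4 + 12 + 8 + 8 + 3 + 16 + 8 = 63.
63 ÷ 2 = 31.5 beats.

31.5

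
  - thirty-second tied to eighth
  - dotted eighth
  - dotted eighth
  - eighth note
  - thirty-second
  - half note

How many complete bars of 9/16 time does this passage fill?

One bar of 9/16 = 18 thirty-second notes.
Express everything in thirty-second notes: thirty-second tied to eighth (thirty-second + eighth) = 5; dotted eighth = 6; dotted eighth = 6; eighth note = 4; thirty-second = 1; half note = 16.
Total: 5 + 6 + 6 + 4 + 1 + 16 = 38.
38 ÷ 18 = 2 complete bars with 2 left over.

2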